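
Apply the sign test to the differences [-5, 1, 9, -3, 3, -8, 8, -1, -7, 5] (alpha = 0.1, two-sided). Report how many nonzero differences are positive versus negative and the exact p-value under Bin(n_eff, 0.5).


Step 1: Discard zero differences. Original n = 10; n_eff = number of nonzero differences = 10.
Nonzero differences (with sign): -5, +1, +9, -3, +3, -8, +8, -1, -7, +5
Step 2: Count signs: positive = 5, negative = 5.
Step 3: Under H0: P(positive) = 0.5, so the number of positives S ~ Bin(10, 0.5).
Step 4: Two-sided exact p-value = sum of Bin(10,0.5) probabilities at or below the observed probability = 1.000000.
Step 5: alpha = 0.1. fail to reject H0.

n_eff = 10, pos = 5, neg = 5, p = 1.000000, fail to reject H0.


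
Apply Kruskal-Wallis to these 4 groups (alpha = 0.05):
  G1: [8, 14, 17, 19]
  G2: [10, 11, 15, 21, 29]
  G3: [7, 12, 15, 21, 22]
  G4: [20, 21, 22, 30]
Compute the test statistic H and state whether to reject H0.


Step 1: Combine all N = 18 observations and assign midranks.
sorted (value, group, rank): (7,G3,1), (8,G1,2), (10,G2,3), (11,G2,4), (12,G3,5), (14,G1,6), (15,G2,7.5), (15,G3,7.5), (17,G1,9), (19,G1,10), (20,G4,11), (21,G2,13), (21,G3,13), (21,G4,13), (22,G3,15.5), (22,G4,15.5), (29,G2,17), (30,G4,18)
Step 2: Sum ranks within each group.
R_1 = 27 (n_1 = 4)
R_2 = 44.5 (n_2 = 5)
R_3 = 42 (n_3 = 5)
R_4 = 57.5 (n_4 = 4)
Step 3: H = 12/(N(N+1)) * sum(R_i^2/n_i) - 3(N+1)
     = 12/(18*19) * (27^2/4 + 44.5^2/5 + 42^2/5 + 57.5^2/4) - 3*19
     = 0.035088 * 1757.66 - 57
     = 4.672368.
Step 4: Ties present; correction factor C = 1 - 36/(18^3 - 18) = 0.993808. Corrected H = 4.672368 / 0.993808 = 4.701480.
Step 5: Under H0, H ~ chi^2(3); p-value = 0.195008.
Step 6: alpha = 0.05. fail to reject H0.

H = 4.7015, df = 3, p = 0.195008, fail to reject H0.


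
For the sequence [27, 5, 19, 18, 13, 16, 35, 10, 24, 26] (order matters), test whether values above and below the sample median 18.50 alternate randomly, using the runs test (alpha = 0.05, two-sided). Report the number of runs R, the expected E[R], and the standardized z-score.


Step 1: Compute median = 18.50; label A = above, B = below.
Labels in order: ABABBBABAA  (n_A = 5, n_B = 5)
Step 2: Count runs R = 7.
Step 3: Under H0 (random ordering), E[R] = 2*n_A*n_B/(n_A+n_B) + 1 = 2*5*5/10 + 1 = 6.0000.
        Var[R] = 2*n_A*n_B*(2*n_A*n_B - n_A - n_B) / ((n_A+n_B)^2 * (n_A+n_B-1)) = 2000/900 = 2.2222.
        SD[R] = 1.4907.
Step 4: Continuity-corrected z = (R - 0.5 - E[R]) / SD[R] = (7 - 0.5 - 6.0000) / 1.4907 = 0.3354.
Step 5: Two-sided p-value via normal approximation = 2*(1 - Phi(|z|)) = 0.737316.
Step 6: alpha = 0.05. fail to reject H0.

R = 7, z = 0.3354, p = 0.737316, fail to reject H0.


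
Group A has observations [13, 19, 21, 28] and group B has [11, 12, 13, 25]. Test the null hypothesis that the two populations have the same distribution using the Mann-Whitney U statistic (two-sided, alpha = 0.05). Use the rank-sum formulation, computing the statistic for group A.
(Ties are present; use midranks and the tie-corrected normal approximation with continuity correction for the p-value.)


Step 1: Combine and sort all 8 observations; assign midranks.
sorted (value, group): (11,Y), (12,Y), (13,X), (13,Y), (19,X), (21,X), (25,Y), (28,X)
ranks: 11->1, 12->2, 13->3.5, 13->3.5, 19->5, 21->6, 25->7, 28->8
Step 2: Rank sum for X: R1 = 3.5 + 5 + 6 + 8 = 22.5.
Step 3: U_X = R1 - n1(n1+1)/2 = 22.5 - 4*5/2 = 22.5 - 10 = 12.5.
       U_Y = n1*n2 - U_X = 16 - 12.5 = 3.5.
Step 4: Ties are present, so use the tie-corrected normal approximation (with continuity correction) for the p-value.
Step 5: p-value = 0.245383; compare to alpha = 0.05. fail to reject H0.

U_X = 12.5, p = 0.245383, fail to reject H0 at alpha = 0.05.


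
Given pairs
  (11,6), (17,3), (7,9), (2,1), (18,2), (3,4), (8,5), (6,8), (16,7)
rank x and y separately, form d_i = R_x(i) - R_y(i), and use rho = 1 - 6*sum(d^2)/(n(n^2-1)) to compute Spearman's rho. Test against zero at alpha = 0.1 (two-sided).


Step 1: Rank x and y separately (midranks; no ties here).
rank(x): 11->6, 17->8, 7->4, 2->1, 18->9, 3->2, 8->5, 6->3, 16->7
rank(y): 6->6, 3->3, 9->9, 1->1, 2->2, 4->4, 5->5, 8->8, 7->7
Step 2: d_i = R_x(i) - R_y(i); compute d_i^2.
  (6-6)^2=0, (8-3)^2=25, (4-9)^2=25, (1-1)^2=0, (9-2)^2=49, (2-4)^2=4, (5-5)^2=0, (3-8)^2=25, (7-7)^2=0
sum(d^2) = 128.
Step 3: rho = 1 - 6*128 / (9*(9^2 - 1)) = 1 - 768/720 = -0.066667.
Step 4: Under H0, t = rho * sqrt((n-2)/(1-rho^2)) = -0.1768 ~ t(7).
Step 5: Two-sided p-value from the t-distribution with 7 df = 0.864690.
Step 6: alpha = 0.1. fail to reject H0.

rho = -0.0667, p = 0.864690, fail to reject H0 at alpha = 0.1.


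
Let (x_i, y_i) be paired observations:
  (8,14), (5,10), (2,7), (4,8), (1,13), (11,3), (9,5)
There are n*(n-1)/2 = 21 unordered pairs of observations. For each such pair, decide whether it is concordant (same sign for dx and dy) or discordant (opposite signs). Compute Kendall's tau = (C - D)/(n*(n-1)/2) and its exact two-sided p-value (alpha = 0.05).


Step 1: Enumerate the 21 unordered pairs (i,j) with i<j and classify each by sign(x_j-x_i) * sign(y_j-y_i).
  (1,2):dx=-3,dy=-4->C; (1,3):dx=-6,dy=-7->C; (1,4):dx=-4,dy=-6->C; (1,5):dx=-7,dy=-1->C
  (1,6):dx=+3,dy=-11->D; (1,7):dx=+1,dy=-9->D; (2,3):dx=-3,dy=-3->C; (2,4):dx=-1,dy=-2->C
  (2,5):dx=-4,dy=+3->D; (2,6):dx=+6,dy=-7->D; (2,7):dx=+4,dy=-5->D; (3,4):dx=+2,dy=+1->C
  (3,5):dx=-1,dy=+6->D; (3,6):dx=+9,dy=-4->D; (3,7):dx=+7,dy=-2->D; (4,5):dx=-3,dy=+5->D
  (4,6):dx=+7,dy=-5->D; (4,7):dx=+5,dy=-3->D; (5,6):dx=+10,dy=-10->D; (5,7):dx=+8,dy=-8->D
  (6,7):dx=-2,dy=+2->D
Step 2: C = 7, D = 14, total pairs = 21.
Step 3: tau = (C - D)/(n(n-1)/2) = (7 - 14)/21 = -0.333333.
Step 4: Exact two-sided p-value (enumerate n! = 5040 permutations of y under H0): p = 0.381349.
Step 5: alpha = 0.05. fail to reject H0.

tau_b = -0.3333 (C=7, D=14), p = 0.381349, fail to reject H0.


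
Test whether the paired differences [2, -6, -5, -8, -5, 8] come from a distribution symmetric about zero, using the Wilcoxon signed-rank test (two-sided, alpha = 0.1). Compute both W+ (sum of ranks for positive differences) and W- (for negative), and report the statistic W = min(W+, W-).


Step 1: Drop any zero differences (none here) and take |d_i|.
|d| = [2, 6, 5, 8, 5, 8]
Step 2: Midrank |d_i| (ties get averaged ranks).
ranks: |2|->1, |6|->4, |5|->2.5, |8|->5.5, |5|->2.5, |8|->5.5
Step 3: Attach original signs; sum ranks with positive sign and with negative sign.
W+ = 1 + 5.5 = 6.5
W- = 4 + 2.5 + 5.5 + 2.5 = 14.5
(Check: W+ + W- = 21 should equal n(n+1)/2 = 21.)
Step 4: Test statistic W = min(W+, W-) = 6.5.
Step 5: Ties in |d|, so use the tie-corrected normal approximation.
        E[W] = n(n+1)/4 = 6*7/4 = 10.5.
        Tie groups: |d|=5 (t=2), |d|=8 (t=2); sum(t^3 - t) = 12.
        Var[W] = n(n+1)(2n+1)/24 - sum(t^3-t)/48 = 546/24 - 12/48 = 22.5.
        z = (W - E[W]) / sqrt(Var[W]) = (6.5 - 10.5) / 4.7434 = -0.8433.
        Two-sided p = 2*Phi(z) = 0.399075.
Step 6: alpha = 0.1. fail to reject H0.

W+ = 6.5, W- = 14.5, W = min = 6.5, p = 0.399075, fail to reject H0.


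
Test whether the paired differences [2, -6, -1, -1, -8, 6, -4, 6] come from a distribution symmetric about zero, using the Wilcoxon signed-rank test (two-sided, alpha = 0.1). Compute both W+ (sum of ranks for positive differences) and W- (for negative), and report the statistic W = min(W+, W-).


Step 1: Drop any zero differences (none here) and take |d_i|.
|d| = [2, 6, 1, 1, 8, 6, 4, 6]
Step 2: Midrank |d_i| (ties get averaged ranks).
ranks: |2|->3, |6|->6, |1|->1.5, |1|->1.5, |8|->8, |6|->6, |4|->4, |6|->6
Step 3: Attach original signs; sum ranks with positive sign and with negative sign.
W+ = 3 + 6 + 6 = 15
W- = 6 + 1.5 + 1.5 + 8 + 4 = 21
(Check: W+ + W- = 36 should equal n(n+1)/2 = 36.)
Step 4: Test statistic W = min(W+, W-) = 15.
Step 5: Ties in |d|, so use the tie-corrected normal approximation.
        E[W] = n(n+1)/4 = 8*9/4 = 18.
        Tie groups: |d|=1 (t=2), |d|=6 (t=3); sum(t^3 - t) = 30.
        Var[W] = n(n+1)(2n+1)/24 - sum(t^3-t)/48 = 1224/24 - 30/48 = 50.375.
        z = (W - E[W]) / sqrt(Var[W]) = (15 - 18) / 7.0975 = -0.4227.
        Two-sided p = 2*Phi(z) = 0.672527.
Step 6: alpha = 0.1. fail to reject H0.

W+ = 15, W- = 21, W = min = 15, p = 0.672527, fail to reject H0.


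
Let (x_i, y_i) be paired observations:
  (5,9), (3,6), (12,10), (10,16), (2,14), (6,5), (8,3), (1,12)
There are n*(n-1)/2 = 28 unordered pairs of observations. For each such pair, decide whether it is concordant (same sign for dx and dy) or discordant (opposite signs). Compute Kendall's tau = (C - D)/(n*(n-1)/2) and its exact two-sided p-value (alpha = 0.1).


Step 1: Enumerate the 28 unordered pairs (i,j) with i<j and classify each by sign(x_j-x_i) * sign(y_j-y_i).
  (1,2):dx=-2,dy=-3->C; (1,3):dx=+7,dy=+1->C; (1,4):dx=+5,dy=+7->C; (1,5):dx=-3,dy=+5->D
  (1,6):dx=+1,dy=-4->D; (1,7):dx=+3,dy=-6->D; (1,8):dx=-4,dy=+3->D; (2,3):dx=+9,dy=+4->C
  (2,4):dx=+7,dy=+10->C; (2,5):dx=-1,dy=+8->D; (2,6):dx=+3,dy=-1->D; (2,7):dx=+5,dy=-3->D
  (2,8):dx=-2,dy=+6->D; (3,4):dx=-2,dy=+6->D; (3,5):dx=-10,dy=+4->D; (3,6):dx=-6,dy=-5->C
  (3,7):dx=-4,dy=-7->C; (3,8):dx=-11,dy=+2->D; (4,5):dx=-8,dy=-2->C; (4,6):dx=-4,dy=-11->C
  (4,7):dx=-2,dy=-13->C; (4,8):dx=-9,dy=-4->C; (5,6):dx=+4,dy=-9->D; (5,7):dx=+6,dy=-11->D
  (5,8):dx=-1,dy=-2->C; (6,7):dx=+2,dy=-2->D; (6,8):dx=-5,dy=+7->D; (7,8):dx=-7,dy=+9->D
Step 2: C = 12, D = 16, total pairs = 28.
Step 3: tau = (C - D)/(n(n-1)/2) = (12 - 16)/28 = -0.142857.
Step 4: Exact two-sided p-value (enumerate n! = 40320 permutations of y under H0): p = 0.719544.
Step 5: alpha = 0.1. fail to reject H0.

tau_b = -0.1429 (C=12, D=16), p = 0.719544, fail to reject H0.


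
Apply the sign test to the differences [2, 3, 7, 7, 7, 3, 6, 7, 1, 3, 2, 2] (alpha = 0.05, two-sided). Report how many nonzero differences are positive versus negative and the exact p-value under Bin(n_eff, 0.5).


Step 1: Discard zero differences. Original n = 12; n_eff = number of nonzero differences = 12.
Nonzero differences (with sign): +2, +3, +7, +7, +7, +3, +6, +7, +1, +3, +2, +2
Step 2: Count signs: positive = 12, negative = 0.
Step 3: Under H0: P(positive) = 0.5, so the number of positives S ~ Bin(12, 0.5).
Step 4: Two-sided exact p-value = sum of Bin(12,0.5) probabilities at or below the observed probability = 0.000488.
Step 5: alpha = 0.05. reject H0.

n_eff = 12, pos = 12, neg = 0, p = 0.000488, reject H0.


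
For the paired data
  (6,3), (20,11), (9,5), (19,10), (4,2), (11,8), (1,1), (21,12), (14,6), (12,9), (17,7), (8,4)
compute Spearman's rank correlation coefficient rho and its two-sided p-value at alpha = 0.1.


Step 1: Rank x and y separately (midranks; no ties here).
rank(x): 6->3, 20->11, 9->5, 19->10, 4->2, 11->6, 1->1, 21->12, 14->8, 12->7, 17->9, 8->4
rank(y): 3->3, 11->11, 5->5, 10->10, 2->2, 8->8, 1->1, 12->12, 6->6, 9->9, 7->7, 4->4
Step 2: d_i = R_x(i) - R_y(i); compute d_i^2.
  (3-3)^2=0, (11-11)^2=0, (5-5)^2=0, (10-10)^2=0, (2-2)^2=0, (6-8)^2=4, (1-1)^2=0, (12-12)^2=0, (8-6)^2=4, (7-9)^2=4, (9-7)^2=4, (4-4)^2=0
sum(d^2) = 16.
Step 3: rho = 1 - 6*16 / (12*(12^2 - 1)) = 1 - 96/1716 = 0.944056.
Step 4: Under H0, t = rho * sqrt((n-2)/(1-rho^2)) = 9.0525 ~ t(10).
Step 5: Two-sided p-value from the t-distribution with 10 df = 0.000004.
Step 6: alpha = 0.1. reject H0.

rho = 0.9441, p = 0.000004, reject H0 at alpha = 0.1.


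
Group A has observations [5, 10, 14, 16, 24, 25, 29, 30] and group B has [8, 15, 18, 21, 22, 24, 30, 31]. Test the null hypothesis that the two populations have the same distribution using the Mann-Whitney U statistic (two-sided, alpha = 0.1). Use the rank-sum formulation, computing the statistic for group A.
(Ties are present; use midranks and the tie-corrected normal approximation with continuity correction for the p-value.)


Step 1: Combine and sort all 16 observations; assign midranks.
sorted (value, group): (5,X), (8,Y), (10,X), (14,X), (15,Y), (16,X), (18,Y), (21,Y), (22,Y), (24,X), (24,Y), (25,X), (29,X), (30,X), (30,Y), (31,Y)
ranks: 5->1, 8->2, 10->3, 14->4, 15->5, 16->6, 18->7, 21->8, 22->9, 24->10.5, 24->10.5, 25->12, 29->13, 30->14.5, 30->14.5, 31->16
Step 2: Rank sum for X: R1 = 1 + 3 + 4 + 6 + 10.5 + 12 + 13 + 14.5 = 64.
Step 3: U_X = R1 - n1(n1+1)/2 = 64 - 8*9/2 = 64 - 36 = 28.
       U_Y = n1*n2 - U_X = 64 - 28 = 36.
Step 4: Ties are present, so use the tie-corrected normal approximation (with continuity correction) for the p-value.
Step 5: p-value = 0.712787; compare to alpha = 0.1. fail to reject H0.

U_X = 28, p = 0.712787, fail to reject H0 at alpha = 0.1.


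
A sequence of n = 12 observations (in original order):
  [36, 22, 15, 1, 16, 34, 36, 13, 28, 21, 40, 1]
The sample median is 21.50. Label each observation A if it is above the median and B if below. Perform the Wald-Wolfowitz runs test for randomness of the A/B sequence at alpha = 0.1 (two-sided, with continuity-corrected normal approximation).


Step 1: Compute median = 21.50; label A = above, B = below.
Labels in order: AABBBAABABAB  (n_A = 6, n_B = 6)
Step 2: Count runs R = 8.
Step 3: Under H0 (random ordering), E[R] = 2*n_A*n_B/(n_A+n_B) + 1 = 2*6*6/12 + 1 = 7.0000.
        Var[R] = 2*n_A*n_B*(2*n_A*n_B - n_A - n_B) / ((n_A+n_B)^2 * (n_A+n_B-1)) = 4320/1584 = 2.7273.
        SD[R] = 1.6514.
Step 4: Continuity-corrected z = (R - 0.5 - E[R]) / SD[R] = (8 - 0.5 - 7.0000) / 1.6514 = 0.3028.
Step 5: Two-sided p-value via normal approximation = 2*(1 - Phi(|z|)) = 0.762069.
Step 6: alpha = 0.1. fail to reject H0.

R = 8, z = 0.3028, p = 0.762069, fail to reject H0.


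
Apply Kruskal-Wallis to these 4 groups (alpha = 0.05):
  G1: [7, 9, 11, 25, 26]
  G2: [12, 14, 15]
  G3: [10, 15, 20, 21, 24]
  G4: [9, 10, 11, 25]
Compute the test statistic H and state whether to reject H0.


Step 1: Combine all N = 17 observations and assign midranks.
sorted (value, group, rank): (7,G1,1), (9,G1,2.5), (9,G4,2.5), (10,G3,4.5), (10,G4,4.5), (11,G1,6.5), (11,G4,6.5), (12,G2,8), (14,G2,9), (15,G2,10.5), (15,G3,10.5), (20,G3,12), (21,G3,13), (24,G3,14), (25,G1,15.5), (25,G4,15.5), (26,G1,17)
Step 2: Sum ranks within each group.
R_1 = 42.5 (n_1 = 5)
R_2 = 27.5 (n_2 = 3)
R_3 = 54 (n_3 = 5)
R_4 = 29 (n_4 = 4)
Step 3: H = 12/(N(N+1)) * sum(R_i^2/n_i) - 3(N+1)
     = 12/(17*18) * (42.5^2/5 + 27.5^2/3 + 54^2/5 + 29^2/4) - 3*18
     = 0.039216 * 1406.78 - 54
     = 1.167974.
Step 4: Ties present; correction factor C = 1 - 30/(17^3 - 17) = 0.993873. Corrected H = 1.167974 / 0.993873 = 1.175175.
Step 5: Under H0, H ~ chi^2(3); p-value = 0.758964.
Step 6: alpha = 0.05. fail to reject H0.

H = 1.1752, df = 3, p = 0.758964, fail to reject H0.


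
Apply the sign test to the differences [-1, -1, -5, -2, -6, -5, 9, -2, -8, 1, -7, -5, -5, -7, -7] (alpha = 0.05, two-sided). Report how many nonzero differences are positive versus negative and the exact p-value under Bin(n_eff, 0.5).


Step 1: Discard zero differences. Original n = 15; n_eff = number of nonzero differences = 15.
Nonzero differences (with sign): -1, -1, -5, -2, -6, -5, +9, -2, -8, +1, -7, -5, -5, -7, -7
Step 2: Count signs: positive = 2, negative = 13.
Step 3: Under H0: P(positive) = 0.5, so the number of positives S ~ Bin(15, 0.5).
Step 4: Two-sided exact p-value = sum of Bin(15,0.5) probabilities at or below the observed probability = 0.007385.
Step 5: alpha = 0.05. reject H0.

n_eff = 15, pos = 2, neg = 13, p = 0.007385, reject H0.


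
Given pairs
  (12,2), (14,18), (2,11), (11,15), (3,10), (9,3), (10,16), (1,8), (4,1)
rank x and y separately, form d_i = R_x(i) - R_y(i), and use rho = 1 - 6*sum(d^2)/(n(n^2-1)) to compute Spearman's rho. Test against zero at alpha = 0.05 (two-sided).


Step 1: Rank x and y separately (midranks; no ties here).
rank(x): 12->8, 14->9, 2->2, 11->7, 3->3, 9->5, 10->6, 1->1, 4->4
rank(y): 2->2, 18->9, 11->6, 15->7, 10->5, 3->3, 16->8, 8->4, 1->1
Step 2: d_i = R_x(i) - R_y(i); compute d_i^2.
  (8-2)^2=36, (9-9)^2=0, (2-6)^2=16, (7-7)^2=0, (3-5)^2=4, (5-3)^2=4, (6-8)^2=4, (1-4)^2=9, (4-1)^2=9
sum(d^2) = 82.
Step 3: rho = 1 - 6*82 / (9*(9^2 - 1)) = 1 - 492/720 = 0.316667.
Step 4: Under H0, t = rho * sqrt((n-2)/(1-rho^2)) = 0.8833 ~ t(7).
Step 5: Two-sided p-value from the t-distribution with 7 df = 0.406397.
Step 6: alpha = 0.05. fail to reject H0.

rho = 0.3167, p = 0.406397, fail to reject H0 at alpha = 0.05.


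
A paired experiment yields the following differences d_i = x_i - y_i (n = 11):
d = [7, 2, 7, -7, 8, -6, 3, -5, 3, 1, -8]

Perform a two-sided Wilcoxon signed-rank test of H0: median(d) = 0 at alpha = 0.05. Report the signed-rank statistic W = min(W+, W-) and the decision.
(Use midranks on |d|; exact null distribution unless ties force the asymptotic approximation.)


Step 1: Drop any zero differences (none here) and take |d_i|.
|d| = [7, 2, 7, 7, 8, 6, 3, 5, 3, 1, 8]
Step 2: Midrank |d_i| (ties get averaged ranks).
ranks: |7|->8, |2|->2, |7|->8, |7|->8, |8|->10.5, |6|->6, |3|->3.5, |5|->5, |3|->3.5, |1|->1, |8|->10.5
Step 3: Attach original signs; sum ranks with positive sign and with negative sign.
W+ = 8 + 2 + 8 + 10.5 + 3.5 + 3.5 + 1 = 36.5
W- = 8 + 6 + 5 + 10.5 = 29.5
(Check: W+ + W- = 66 should equal n(n+1)/2 = 66.)
Step 4: Test statistic W = min(W+, W-) = 29.5.
Step 5: Ties in |d|, so use the tie-corrected normal approximation.
        E[W] = n(n+1)/4 = 11*12/4 = 33.
        Tie groups: |d|=3 (t=2), |d|=7 (t=3), |d|=8 (t=2); sum(t^3 - t) = 36.
        Var[W] = n(n+1)(2n+1)/24 - sum(t^3-t)/48 = 3036/24 - 36/48 = 125.75.
        z = (W - E[W]) / sqrt(Var[W]) = (29.5 - 33) / 11.2138 = -0.3121.
        Two-sided p = 2*Phi(z) = 0.754953.
Step 6: alpha = 0.05. fail to reject H0.

W+ = 36.5, W- = 29.5, W = min = 29.5, p = 0.754953, fail to reject H0.


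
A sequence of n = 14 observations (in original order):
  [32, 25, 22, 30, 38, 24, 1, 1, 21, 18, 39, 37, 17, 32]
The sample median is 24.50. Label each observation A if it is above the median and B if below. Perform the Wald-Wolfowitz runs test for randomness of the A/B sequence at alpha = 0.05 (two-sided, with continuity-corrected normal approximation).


Step 1: Compute median = 24.50; label A = above, B = below.
Labels in order: AABAABBBBBAABA  (n_A = 7, n_B = 7)
Step 2: Count runs R = 7.
Step 3: Under H0 (random ordering), E[R] = 2*n_A*n_B/(n_A+n_B) + 1 = 2*7*7/14 + 1 = 8.0000.
        Var[R] = 2*n_A*n_B*(2*n_A*n_B - n_A - n_B) / ((n_A+n_B)^2 * (n_A+n_B-1)) = 8232/2548 = 3.2308.
        SD[R] = 1.7974.
Step 4: Continuity-corrected z = (R + 0.5 - E[R]) / SD[R] = (7 + 0.5 - 8.0000) / 1.7974 = -0.2782.
Step 5: Two-sided p-value via normal approximation = 2*(1 - Phi(|z|)) = 0.780879.
Step 6: alpha = 0.05. fail to reject H0.

R = 7, z = -0.2782, p = 0.780879, fail to reject H0.


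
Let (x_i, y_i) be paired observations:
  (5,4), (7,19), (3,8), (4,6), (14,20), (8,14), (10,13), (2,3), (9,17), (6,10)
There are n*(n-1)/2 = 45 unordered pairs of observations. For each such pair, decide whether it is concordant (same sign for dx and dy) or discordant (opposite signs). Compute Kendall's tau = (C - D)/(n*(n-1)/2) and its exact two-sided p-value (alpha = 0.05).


Step 1: Enumerate the 45 unordered pairs (i,j) with i<j and classify each by sign(x_j-x_i) * sign(y_j-y_i).
  (1,2):dx=+2,dy=+15->C; (1,3):dx=-2,dy=+4->D; (1,4):dx=-1,dy=+2->D; (1,5):dx=+9,dy=+16->C
  (1,6):dx=+3,dy=+10->C; (1,7):dx=+5,dy=+9->C; (1,8):dx=-3,dy=-1->C; (1,9):dx=+4,dy=+13->C
  (1,10):dx=+1,dy=+6->C; (2,3):dx=-4,dy=-11->C; (2,4):dx=-3,dy=-13->C; (2,5):dx=+7,dy=+1->C
  (2,6):dx=+1,dy=-5->D; (2,7):dx=+3,dy=-6->D; (2,8):dx=-5,dy=-16->C; (2,9):dx=+2,dy=-2->D
  (2,10):dx=-1,dy=-9->C; (3,4):dx=+1,dy=-2->D; (3,5):dx=+11,dy=+12->C; (3,6):dx=+5,dy=+6->C
  (3,7):dx=+7,dy=+5->C; (3,8):dx=-1,dy=-5->C; (3,9):dx=+6,dy=+9->C; (3,10):dx=+3,dy=+2->C
  (4,5):dx=+10,dy=+14->C; (4,6):dx=+4,dy=+8->C; (4,7):dx=+6,dy=+7->C; (4,8):dx=-2,dy=-3->C
  (4,9):dx=+5,dy=+11->C; (4,10):dx=+2,dy=+4->C; (5,6):dx=-6,dy=-6->C; (5,7):dx=-4,dy=-7->C
  (5,8):dx=-12,dy=-17->C; (5,9):dx=-5,dy=-3->C; (5,10):dx=-8,dy=-10->C; (6,7):dx=+2,dy=-1->D
  (6,8):dx=-6,dy=-11->C; (6,9):dx=+1,dy=+3->C; (6,10):dx=-2,dy=-4->C; (7,8):dx=-8,dy=-10->C
  (7,9):dx=-1,dy=+4->D; (7,10):dx=-4,dy=-3->C; (8,9):dx=+7,dy=+14->C; (8,10):dx=+4,dy=+7->C
  (9,10):dx=-3,dy=-7->C
Step 2: C = 37, D = 8, total pairs = 45.
Step 3: tau = (C - D)/(n(n-1)/2) = (37 - 8)/45 = 0.644444.
Step 4: Exact two-sided p-value (enumerate n! = 3628800 permutations of y under H0): p = 0.009148.
Step 5: alpha = 0.05. reject H0.

tau_b = 0.6444 (C=37, D=8), p = 0.009148, reject H0.


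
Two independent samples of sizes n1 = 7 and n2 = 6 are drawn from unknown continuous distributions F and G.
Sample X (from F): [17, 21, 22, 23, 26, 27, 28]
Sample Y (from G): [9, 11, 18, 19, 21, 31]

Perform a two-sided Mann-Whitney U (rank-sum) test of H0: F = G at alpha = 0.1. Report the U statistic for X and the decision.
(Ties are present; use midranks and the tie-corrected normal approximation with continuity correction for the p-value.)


Step 1: Combine and sort all 13 observations; assign midranks.
sorted (value, group): (9,Y), (11,Y), (17,X), (18,Y), (19,Y), (21,X), (21,Y), (22,X), (23,X), (26,X), (27,X), (28,X), (31,Y)
ranks: 9->1, 11->2, 17->3, 18->4, 19->5, 21->6.5, 21->6.5, 22->8, 23->9, 26->10, 27->11, 28->12, 31->13
Step 2: Rank sum for X: R1 = 3 + 6.5 + 8 + 9 + 10 + 11 + 12 = 59.5.
Step 3: U_X = R1 - n1(n1+1)/2 = 59.5 - 7*8/2 = 59.5 - 28 = 31.5.
       U_Y = n1*n2 - U_X = 42 - 31.5 = 10.5.
Step 4: Ties are present, so use the tie-corrected normal approximation (with continuity correction) for the p-value.
Step 5: p-value = 0.152563; compare to alpha = 0.1. fail to reject H0.

U_X = 31.5, p = 0.152563, fail to reject H0 at alpha = 0.1.


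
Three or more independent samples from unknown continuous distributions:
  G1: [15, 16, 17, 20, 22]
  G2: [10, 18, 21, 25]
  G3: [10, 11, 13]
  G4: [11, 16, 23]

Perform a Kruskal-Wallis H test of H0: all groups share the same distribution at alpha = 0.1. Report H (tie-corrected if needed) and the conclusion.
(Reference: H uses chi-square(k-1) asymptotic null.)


Step 1: Combine all N = 15 observations and assign midranks.
sorted (value, group, rank): (10,G2,1.5), (10,G3,1.5), (11,G3,3.5), (11,G4,3.5), (13,G3,5), (15,G1,6), (16,G1,7.5), (16,G4,7.5), (17,G1,9), (18,G2,10), (20,G1,11), (21,G2,12), (22,G1,13), (23,G4,14), (25,G2,15)
Step 2: Sum ranks within each group.
R_1 = 46.5 (n_1 = 5)
R_2 = 38.5 (n_2 = 4)
R_3 = 10 (n_3 = 3)
R_4 = 25 (n_4 = 3)
Step 3: H = 12/(N(N+1)) * sum(R_i^2/n_i) - 3(N+1)
     = 12/(15*16) * (46.5^2/5 + 38.5^2/4 + 10^2/3 + 25^2/3) - 3*16
     = 0.050000 * 1044.68 - 48
     = 4.233958.
Step 4: Ties present; correction factor C = 1 - 18/(15^3 - 15) = 0.994643. Corrected H = 4.233958 / 0.994643 = 4.256762.
Step 5: Under H0, H ~ chi^2(3); p-value = 0.235040.
Step 6: alpha = 0.1. fail to reject H0.

H = 4.2568, df = 3, p = 0.235040, fail to reject H0.


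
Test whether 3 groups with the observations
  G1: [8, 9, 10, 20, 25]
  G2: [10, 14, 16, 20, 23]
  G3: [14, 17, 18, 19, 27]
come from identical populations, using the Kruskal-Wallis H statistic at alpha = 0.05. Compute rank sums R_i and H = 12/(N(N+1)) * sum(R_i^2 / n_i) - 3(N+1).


Step 1: Combine all N = 15 observations and assign midranks.
sorted (value, group, rank): (8,G1,1), (9,G1,2), (10,G1,3.5), (10,G2,3.5), (14,G2,5.5), (14,G3,5.5), (16,G2,7), (17,G3,8), (18,G3,9), (19,G3,10), (20,G1,11.5), (20,G2,11.5), (23,G2,13), (25,G1,14), (27,G3,15)
Step 2: Sum ranks within each group.
R_1 = 32 (n_1 = 5)
R_2 = 40.5 (n_2 = 5)
R_3 = 47.5 (n_3 = 5)
Step 3: H = 12/(N(N+1)) * sum(R_i^2/n_i) - 3(N+1)
     = 12/(15*16) * (32^2/5 + 40.5^2/5 + 47.5^2/5) - 3*16
     = 0.050000 * 984.1 - 48
     = 1.205000.
Step 4: Ties present; correction factor C = 1 - 18/(15^3 - 15) = 0.994643. Corrected H = 1.205000 / 0.994643 = 1.211490.
Step 5: Under H0, H ~ chi^2(2); p-value = 0.545668.
Step 6: alpha = 0.05. fail to reject H0.

H = 1.2115, df = 2, p = 0.545668, fail to reject H0.


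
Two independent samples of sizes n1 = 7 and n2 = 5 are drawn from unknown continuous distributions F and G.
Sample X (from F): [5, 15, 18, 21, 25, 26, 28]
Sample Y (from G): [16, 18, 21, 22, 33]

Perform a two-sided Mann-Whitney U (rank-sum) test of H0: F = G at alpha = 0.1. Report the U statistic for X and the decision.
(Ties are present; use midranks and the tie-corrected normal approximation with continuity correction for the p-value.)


Step 1: Combine and sort all 12 observations; assign midranks.
sorted (value, group): (5,X), (15,X), (16,Y), (18,X), (18,Y), (21,X), (21,Y), (22,Y), (25,X), (26,X), (28,X), (33,Y)
ranks: 5->1, 15->2, 16->3, 18->4.5, 18->4.5, 21->6.5, 21->6.5, 22->8, 25->9, 26->10, 28->11, 33->12
Step 2: Rank sum for X: R1 = 1 + 2 + 4.5 + 6.5 + 9 + 10 + 11 = 44.
Step 3: U_X = R1 - n1(n1+1)/2 = 44 - 7*8/2 = 44 - 28 = 16.
       U_Y = n1*n2 - U_X = 35 - 16 = 19.
Step 4: Ties are present, so use the tie-corrected normal approximation (with continuity correction) for the p-value.
Step 5: p-value = 0.870542; compare to alpha = 0.1. fail to reject H0.

U_X = 16, p = 0.870542, fail to reject H0 at alpha = 0.1.


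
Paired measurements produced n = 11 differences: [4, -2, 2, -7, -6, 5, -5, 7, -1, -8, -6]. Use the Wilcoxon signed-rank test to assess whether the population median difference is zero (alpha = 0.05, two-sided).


Step 1: Drop any zero differences (none here) and take |d_i|.
|d| = [4, 2, 2, 7, 6, 5, 5, 7, 1, 8, 6]
Step 2: Midrank |d_i| (ties get averaged ranks).
ranks: |4|->4, |2|->2.5, |2|->2.5, |7|->9.5, |6|->7.5, |5|->5.5, |5|->5.5, |7|->9.5, |1|->1, |8|->11, |6|->7.5
Step 3: Attach original signs; sum ranks with positive sign and with negative sign.
W+ = 4 + 2.5 + 5.5 + 9.5 = 21.5
W- = 2.5 + 9.5 + 7.5 + 5.5 + 1 + 11 + 7.5 = 44.5
(Check: W+ + W- = 66 should equal n(n+1)/2 = 66.)
Step 4: Test statistic W = min(W+, W-) = 21.5.
Step 5: Ties in |d|, so use the tie-corrected normal approximation.
        E[W] = n(n+1)/4 = 11*12/4 = 33.
        Tie groups: |d|=2 (t=2), |d|=5 (t=2), |d|=6 (t=2), |d|=7 (t=2); sum(t^3 - t) = 24.
        Var[W] = n(n+1)(2n+1)/24 - sum(t^3-t)/48 = 3036/24 - 24/48 = 126.
        z = (W - E[W]) / sqrt(Var[W]) = (21.5 - 33) / 11.2250 = -1.0245.
        Two-sided p = 2*Phi(z) = 0.305598.
Step 6: alpha = 0.05. fail to reject H0.

W+ = 21.5, W- = 44.5, W = min = 21.5, p = 0.305598, fail to reject H0.


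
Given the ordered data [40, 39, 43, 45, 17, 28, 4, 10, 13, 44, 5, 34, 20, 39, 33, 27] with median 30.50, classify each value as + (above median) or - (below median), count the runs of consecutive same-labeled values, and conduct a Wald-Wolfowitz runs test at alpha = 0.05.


Step 1: Compute median = 30.50; label A = above, B = below.
Labels in order: AAAABBBBBABABAAB  (n_A = 8, n_B = 8)
Step 2: Count runs R = 8.
Step 3: Under H0 (random ordering), E[R] = 2*n_A*n_B/(n_A+n_B) + 1 = 2*8*8/16 + 1 = 9.0000.
        Var[R] = 2*n_A*n_B*(2*n_A*n_B - n_A - n_B) / ((n_A+n_B)^2 * (n_A+n_B-1)) = 14336/3840 = 3.7333.
        SD[R] = 1.9322.
Step 4: Continuity-corrected z = (R + 0.5 - E[R]) / SD[R] = (8 + 0.5 - 9.0000) / 1.9322 = -0.2588.
Step 5: Two-sided p-value via normal approximation = 2*(1 - Phi(|z|)) = 0.795809.
Step 6: alpha = 0.05. fail to reject H0.

R = 8, z = -0.2588, p = 0.795809, fail to reject H0.


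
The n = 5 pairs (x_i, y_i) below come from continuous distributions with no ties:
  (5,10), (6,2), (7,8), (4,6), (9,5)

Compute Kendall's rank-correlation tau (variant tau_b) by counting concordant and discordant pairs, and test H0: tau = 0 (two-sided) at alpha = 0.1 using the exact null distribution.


Step 1: Enumerate the 10 unordered pairs (i,j) with i<j and classify each by sign(x_j-x_i) * sign(y_j-y_i).
  (1,2):dx=+1,dy=-8->D; (1,3):dx=+2,dy=-2->D; (1,4):dx=-1,dy=-4->C; (1,5):dx=+4,dy=-5->D
  (2,3):dx=+1,dy=+6->C; (2,4):dx=-2,dy=+4->D; (2,5):dx=+3,dy=+3->C; (3,4):dx=-3,dy=-2->C
  (3,5):dx=+2,dy=-3->D; (4,5):dx=+5,dy=-1->D
Step 2: C = 4, D = 6, total pairs = 10.
Step 3: tau = (C - D)/(n(n-1)/2) = (4 - 6)/10 = -0.200000.
Step 4: Exact two-sided p-value (enumerate n! = 120 permutations of y under H0): p = 0.816667.
Step 5: alpha = 0.1. fail to reject H0.

tau_b = -0.2000 (C=4, D=6), p = 0.816667, fail to reject H0.


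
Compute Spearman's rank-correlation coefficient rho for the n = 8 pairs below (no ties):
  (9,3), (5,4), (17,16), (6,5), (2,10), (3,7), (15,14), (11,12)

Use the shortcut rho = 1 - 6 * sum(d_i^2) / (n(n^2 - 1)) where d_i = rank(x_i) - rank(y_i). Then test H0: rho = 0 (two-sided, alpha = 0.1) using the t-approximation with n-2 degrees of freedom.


Step 1: Rank x and y separately (midranks; no ties here).
rank(x): 9->5, 5->3, 17->8, 6->4, 2->1, 3->2, 15->7, 11->6
rank(y): 3->1, 4->2, 16->8, 5->3, 10->5, 7->4, 14->7, 12->6
Step 2: d_i = R_x(i) - R_y(i); compute d_i^2.
  (5-1)^2=16, (3-2)^2=1, (8-8)^2=0, (4-3)^2=1, (1-5)^2=16, (2-4)^2=4, (7-7)^2=0, (6-6)^2=0
sum(d^2) = 38.
Step 3: rho = 1 - 6*38 / (8*(8^2 - 1)) = 1 - 228/504 = 0.547619.
Step 4: Under H0, t = rho * sqrt((n-2)/(1-rho^2)) = 1.6031 ~ t(6).
Step 5: Two-sided p-value from the t-distribution with 6 df = 0.160026.
Step 6: alpha = 0.1. fail to reject H0.

rho = 0.5476, p = 0.160026, fail to reject H0 at alpha = 0.1.


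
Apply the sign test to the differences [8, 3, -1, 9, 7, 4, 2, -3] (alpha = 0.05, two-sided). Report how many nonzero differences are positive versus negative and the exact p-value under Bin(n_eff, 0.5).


Step 1: Discard zero differences. Original n = 8; n_eff = number of nonzero differences = 8.
Nonzero differences (with sign): +8, +3, -1, +9, +7, +4, +2, -3
Step 2: Count signs: positive = 6, negative = 2.
Step 3: Under H0: P(positive) = 0.5, so the number of positives S ~ Bin(8, 0.5).
Step 4: Two-sided exact p-value = sum of Bin(8,0.5) probabilities at or below the observed probability = 0.289062.
Step 5: alpha = 0.05. fail to reject H0.

n_eff = 8, pos = 6, neg = 2, p = 0.289062, fail to reject H0.


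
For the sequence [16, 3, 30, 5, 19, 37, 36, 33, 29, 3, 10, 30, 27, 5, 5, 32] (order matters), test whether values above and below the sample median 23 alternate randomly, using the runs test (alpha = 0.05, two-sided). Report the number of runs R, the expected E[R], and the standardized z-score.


Step 1: Compute median = 23; label A = above, B = below.
Labels in order: BBABBAAAABBAABBA  (n_A = 8, n_B = 8)
Step 2: Count runs R = 8.
Step 3: Under H0 (random ordering), E[R] = 2*n_A*n_B/(n_A+n_B) + 1 = 2*8*8/16 + 1 = 9.0000.
        Var[R] = 2*n_A*n_B*(2*n_A*n_B - n_A - n_B) / ((n_A+n_B)^2 * (n_A+n_B-1)) = 14336/3840 = 3.7333.
        SD[R] = 1.9322.
Step 4: Continuity-corrected z = (R + 0.5 - E[R]) / SD[R] = (8 + 0.5 - 9.0000) / 1.9322 = -0.2588.
Step 5: Two-sided p-value via normal approximation = 2*(1 - Phi(|z|)) = 0.795809.
Step 6: alpha = 0.05. fail to reject H0.

R = 8, z = -0.2588, p = 0.795809, fail to reject H0.


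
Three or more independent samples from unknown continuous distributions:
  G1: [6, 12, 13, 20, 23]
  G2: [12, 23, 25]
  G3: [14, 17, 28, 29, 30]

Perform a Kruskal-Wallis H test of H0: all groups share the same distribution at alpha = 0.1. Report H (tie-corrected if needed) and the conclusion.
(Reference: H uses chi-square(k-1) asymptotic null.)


Step 1: Combine all N = 13 observations and assign midranks.
sorted (value, group, rank): (6,G1,1), (12,G1,2.5), (12,G2,2.5), (13,G1,4), (14,G3,5), (17,G3,6), (20,G1,7), (23,G1,8.5), (23,G2,8.5), (25,G2,10), (28,G3,11), (29,G3,12), (30,G3,13)
Step 2: Sum ranks within each group.
R_1 = 23 (n_1 = 5)
R_2 = 21 (n_2 = 3)
R_3 = 47 (n_3 = 5)
Step 3: H = 12/(N(N+1)) * sum(R_i^2/n_i) - 3(N+1)
     = 12/(13*14) * (23^2/5 + 21^2/3 + 47^2/5) - 3*14
     = 0.065934 * 694.6 - 42
     = 3.797802.
Step 4: Ties present; correction factor C = 1 - 12/(13^3 - 13) = 0.994505. Corrected H = 3.797802 / 0.994505 = 3.818785.
Step 5: Under H0, H ~ chi^2(2); p-value = 0.148170.
Step 6: alpha = 0.1. fail to reject H0.

H = 3.8188, df = 2, p = 0.148170, fail to reject H0.


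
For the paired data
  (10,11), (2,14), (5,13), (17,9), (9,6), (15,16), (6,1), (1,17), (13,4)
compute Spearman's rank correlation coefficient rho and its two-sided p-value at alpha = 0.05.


Step 1: Rank x and y separately (midranks; no ties here).
rank(x): 10->6, 2->2, 5->3, 17->9, 9->5, 15->8, 6->4, 1->1, 13->7
rank(y): 11->5, 14->7, 13->6, 9->4, 6->3, 16->8, 1->1, 17->9, 4->2
Step 2: d_i = R_x(i) - R_y(i); compute d_i^2.
  (6-5)^2=1, (2-7)^2=25, (3-6)^2=9, (9-4)^2=25, (5-3)^2=4, (8-8)^2=0, (4-1)^2=9, (1-9)^2=64, (7-2)^2=25
sum(d^2) = 162.
Step 3: rho = 1 - 6*162 / (9*(9^2 - 1)) = 1 - 972/720 = -0.350000.
Step 4: Under H0, t = rho * sqrt((n-2)/(1-rho^2)) = -0.9885 ~ t(7).
Step 5: Two-sided p-value from the t-distribution with 7 df = 0.355820.
Step 6: alpha = 0.05. fail to reject H0.

rho = -0.3500, p = 0.355820, fail to reject H0 at alpha = 0.05.


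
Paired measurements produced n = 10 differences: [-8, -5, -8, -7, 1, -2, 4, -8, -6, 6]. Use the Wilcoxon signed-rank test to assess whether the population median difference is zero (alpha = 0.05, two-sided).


Step 1: Drop any zero differences (none here) and take |d_i|.
|d| = [8, 5, 8, 7, 1, 2, 4, 8, 6, 6]
Step 2: Midrank |d_i| (ties get averaged ranks).
ranks: |8|->9, |5|->4, |8|->9, |7|->7, |1|->1, |2|->2, |4|->3, |8|->9, |6|->5.5, |6|->5.5
Step 3: Attach original signs; sum ranks with positive sign and with negative sign.
W+ = 1 + 3 + 5.5 = 9.5
W- = 9 + 4 + 9 + 7 + 2 + 9 + 5.5 = 45.5
(Check: W+ + W- = 55 should equal n(n+1)/2 = 55.)
Step 4: Test statistic W = min(W+, W-) = 9.5.
Step 5: Ties in |d|, so use the tie-corrected normal approximation.
        E[W] = n(n+1)/4 = 10*11/4 = 27.5.
        Tie groups: |d|=6 (t=2), |d|=8 (t=3); sum(t^3 - t) = 30.
        Var[W] = n(n+1)(2n+1)/24 - sum(t^3-t)/48 = 2310/24 - 30/48 = 95.625.
        z = (W - E[W]) / sqrt(Var[W]) = (9.5 - 27.5) / 9.7788 = -1.8407.
        Two-sided p = 2*Phi(z) = 0.065663.
Step 6: alpha = 0.05. fail to reject H0.

W+ = 9.5, W- = 45.5, W = min = 9.5, p = 0.065663, fail to reject H0.


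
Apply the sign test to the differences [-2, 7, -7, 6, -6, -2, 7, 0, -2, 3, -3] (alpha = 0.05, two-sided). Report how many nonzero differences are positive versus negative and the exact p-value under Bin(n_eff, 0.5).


Step 1: Discard zero differences. Original n = 11; n_eff = number of nonzero differences = 10.
Nonzero differences (with sign): -2, +7, -7, +6, -6, -2, +7, -2, +3, -3
Step 2: Count signs: positive = 4, negative = 6.
Step 3: Under H0: P(positive) = 0.5, so the number of positives S ~ Bin(10, 0.5).
Step 4: Two-sided exact p-value = sum of Bin(10,0.5) probabilities at or below the observed probability = 0.753906.
Step 5: alpha = 0.05. fail to reject H0.

n_eff = 10, pos = 4, neg = 6, p = 0.753906, fail to reject H0.


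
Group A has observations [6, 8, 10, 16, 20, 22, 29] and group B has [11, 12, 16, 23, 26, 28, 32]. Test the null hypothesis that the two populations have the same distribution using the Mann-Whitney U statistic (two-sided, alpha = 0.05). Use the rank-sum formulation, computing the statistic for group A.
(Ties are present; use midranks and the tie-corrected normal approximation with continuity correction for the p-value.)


Step 1: Combine and sort all 14 observations; assign midranks.
sorted (value, group): (6,X), (8,X), (10,X), (11,Y), (12,Y), (16,X), (16,Y), (20,X), (22,X), (23,Y), (26,Y), (28,Y), (29,X), (32,Y)
ranks: 6->1, 8->2, 10->3, 11->4, 12->5, 16->6.5, 16->6.5, 20->8, 22->9, 23->10, 26->11, 28->12, 29->13, 32->14
Step 2: Rank sum for X: R1 = 1 + 2 + 3 + 6.5 + 8 + 9 + 13 = 42.5.
Step 3: U_X = R1 - n1(n1+1)/2 = 42.5 - 7*8/2 = 42.5 - 28 = 14.5.
       U_Y = n1*n2 - U_X = 49 - 14.5 = 34.5.
Step 4: Ties are present, so use the tie-corrected normal approximation (with continuity correction) for the p-value.
Step 5: p-value = 0.224289; compare to alpha = 0.05. fail to reject H0.

U_X = 14.5, p = 0.224289, fail to reject H0 at alpha = 0.05.


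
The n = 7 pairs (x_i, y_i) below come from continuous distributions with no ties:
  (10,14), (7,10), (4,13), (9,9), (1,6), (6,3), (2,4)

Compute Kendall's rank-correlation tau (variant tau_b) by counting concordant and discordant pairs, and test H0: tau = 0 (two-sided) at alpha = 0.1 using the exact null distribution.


Step 1: Enumerate the 21 unordered pairs (i,j) with i<j and classify each by sign(x_j-x_i) * sign(y_j-y_i).
  (1,2):dx=-3,dy=-4->C; (1,3):dx=-6,dy=-1->C; (1,4):dx=-1,dy=-5->C; (1,5):dx=-9,dy=-8->C
  (1,6):dx=-4,dy=-11->C; (1,7):dx=-8,dy=-10->C; (2,3):dx=-3,dy=+3->D; (2,4):dx=+2,dy=-1->D
  (2,5):dx=-6,dy=-4->C; (2,6):dx=-1,dy=-7->C; (2,7):dx=-5,dy=-6->C; (3,4):dx=+5,dy=-4->D
  (3,5):dx=-3,dy=-7->C; (3,6):dx=+2,dy=-10->D; (3,7):dx=-2,dy=-9->C; (4,5):dx=-8,dy=-3->C
  (4,6):dx=-3,dy=-6->C; (4,7):dx=-7,dy=-5->C; (5,6):dx=+5,dy=-3->D; (5,7):dx=+1,dy=-2->D
  (6,7):dx=-4,dy=+1->D
Step 2: C = 14, D = 7, total pairs = 21.
Step 3: tau = (C - D)/(n(n-1)/2) = (14 - 7)/21 = 0.333333.
Step 4: Exact two-sided p-value (enumerate n! = 5040 permutations of y under H0): p = 0.381349.
Step 5: alpha = 0.1. fail to reject H0.

tau_b = 0.3333 (C=14, D=7), p = 0.381349, fail to reject H0.


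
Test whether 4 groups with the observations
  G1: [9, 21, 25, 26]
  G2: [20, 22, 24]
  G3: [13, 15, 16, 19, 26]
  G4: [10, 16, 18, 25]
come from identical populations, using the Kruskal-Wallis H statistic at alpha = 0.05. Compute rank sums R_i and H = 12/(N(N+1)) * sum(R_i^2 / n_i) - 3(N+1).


Step 1: Combine all N = 16 observations and assign midranks.
sorted (value, group, rank): (9,G1,1), (10,G4,2), (13,G3,3), (15,G3,4), (16,G3,5.5), (16,G4,5.5), (18,G4,7), (19,G3,8), (20,G2,9), (21,G1,10), (22,G2,11), (24,G2,12), (25,G1,13.5), (25,G4,13.5), (26,G1,15.5), (26,G3,15.5)
Step 2: Sum ranks within each group.
R_1 = 40 (n_1 = 4)
R_2 = 32 (n_2 = 3)
R_3 = 36 (n_3 = 5)
R_4 = 28 (n_4 = 4)
Step 3: H = 12/(N(N+1)) * sum(R_i^2/n_i) - 3(N+1)
     = 12/(16*17) * (40^2/4 + 32^2/3 + 36^2/5 + 28^2/4) - 3*17
     = 0.044118 * 1196.53 - 51
     = 1.788235.
Step 4: Ties present; correction factor C = 1 - 18/(16^3 - 16) = 0.995588. Corrected H = 1.788235 / 0.995588 = 1.796160.
Step 5: Under H0, H ~ chi^2(3); p-value = 0.615771.
Step 6: alpha = 0.05. fail to reject H0.

H = 1.7962, df = 3, p = 0.615771, fail to reject H0.


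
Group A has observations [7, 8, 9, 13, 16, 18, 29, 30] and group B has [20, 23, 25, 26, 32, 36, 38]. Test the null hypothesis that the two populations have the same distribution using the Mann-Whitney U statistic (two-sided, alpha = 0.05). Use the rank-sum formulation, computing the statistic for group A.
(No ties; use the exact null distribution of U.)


Step 1: Combine and sort all 15 observations; assign midranks.
sorted (value, group): (7,X), (8,X), (9,X), (13,X), (16,X), (18,X), (20,Y), (23,Y), (25,Y), (26,Y), (29,X), (30,X), (32,Y), (36,Y), (38,Y)
ranks: 7->1, 8->2, 9->3, 13->4, 16->5, 18->6, 20->7, 23->8, 25->9, 26->10, 29->11, 30->12, 32->13, 36->14, 38->15
Step 2: Rank sum for X: R1 = 1 + 2 + 3 + 4 + 5 + 6 + 11 + 12 = 44.
Step 3: U_X = R1 - n1(n1+1)/2 = 44 - 8*9/2 = 44 - 36 = 8.
       U_Y = n1*n2 - U_X = 56 - 8 = 48.
Step 4: No ties, so the exact null distribution of U (based on enumerating the C(15,8) = 6435 equally likely rank assignments) gives the two-sided p-value.
Step 5: p-value = 0.020513; compare to alpha = 0.05. reject H0.

U_X = 8, p = 0.020513, reject H0 at alpha = 0.05.


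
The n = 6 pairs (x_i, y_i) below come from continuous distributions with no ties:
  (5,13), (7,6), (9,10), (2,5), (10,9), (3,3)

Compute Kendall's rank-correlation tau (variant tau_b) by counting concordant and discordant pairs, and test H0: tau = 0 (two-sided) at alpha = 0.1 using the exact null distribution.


Step 1: Enumerate the 15 unordered pairs (i,j) with i<j and classify each by sign(x_j-x_i) * sign(y_j-y_i).
  (1,2):dx=+2,dy=-7->D; (1,3):dx=+4,dy=-3->D; (1,4):dx=-3,dy=-8->C; (1,5):dx=+5,dy=-4->D
  (1,6):dx=-2,dy=-10->C; (2,3):dx=+2,dy=+4->C; (2,4):dx=-5,dy=-1->C; (2,5):dx=+3,dy=+3->C
  (2,6):dx=-4,dy=-3->C; (3,4):dx=-7,dy=-5->C; (3,5):dx=+1,dy=-1->D; (3,6):dx=-6,dy=-7->C
  (4,5):dx=+8,dy=+4->C; (4,6):dx=+1,dy=-2->D; (5,6):dx=-7,dy=-6->C
Step 2: C = 10, D = 5, total pairs = 15.
Step 3: tau = (C - D)/(n(n-1)/2) = (10 - 5)/15 = 0.333333.
Step 4: Exact two-sided p-value (enumerate n! = 720 permutations of y under H0): p = 0.469444.
Step 5: alpha = 0.1. fail to reject H0.

tau_b = 0.3333 (C=10, D=5), p = 0.469444, fail to reject H0.


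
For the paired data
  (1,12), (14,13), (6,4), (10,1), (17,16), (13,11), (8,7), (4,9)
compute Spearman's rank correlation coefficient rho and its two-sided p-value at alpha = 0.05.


Step 1: Rank x and y separately (midranks; no ties here).
rank(x): 1->1, 14->7, 6->3, 10->5, 17->8, 13->6, 8->4, 4->2
rank(y): 12->6, 13->7, 4->2, 1->1, 16->8, 11->5, 7->3, 9->4
Step 2: d_i = R_x(i) - R_y(i); compute d_i^2.
  (1-6)^2=25, (7-7)^2=0, (3-2)^2=1, (5-1)^2=16, (8-8)^2=0, (6-5)^2=1, (4-3)^2=1, (2-4)^2=4
sum(d^2) = 48.
Step 3: rho = 1 - 6*48 / (8*(8^2 - 1)) = 1 - 288/504 = 0.428571.
Step 4: Under H0, t = rho * sqrt((n-2)/(1-rho^2)) = 1.1619 ~ t(6).
Step 5: Two-sided p-value from the t-distribution with 6 df = 0.289403.
Step 6: alpha = 0.05. fail to reject H0.

rho = 0.4286, p = 0.289403, fail to reject H0 at alpha = 0.05.
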